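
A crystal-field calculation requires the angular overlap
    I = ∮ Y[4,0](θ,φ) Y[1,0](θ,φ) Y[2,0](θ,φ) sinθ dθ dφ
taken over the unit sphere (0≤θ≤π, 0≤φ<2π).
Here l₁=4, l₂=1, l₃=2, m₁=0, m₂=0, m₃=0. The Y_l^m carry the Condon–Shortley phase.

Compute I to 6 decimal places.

|4−1|≤2≤4+1 violated ⇒ I = 0

0.000000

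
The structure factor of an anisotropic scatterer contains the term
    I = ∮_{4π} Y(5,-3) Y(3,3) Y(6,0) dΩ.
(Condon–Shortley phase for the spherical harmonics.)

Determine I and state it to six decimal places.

Rules hold: Σm=0, L=14 even, 2≤6≤8.
N = 11·7·13 = 1001
Δ = 2!·8!·4!/15! = 1/675675
Racah Σ t=0..2: t=0:+1/8640 t=1:−1/2304 t=2:+1/8640 = -7/34560
⇒ 3j(5 3 6; 0 0 0)² = 7/429, sgn -1
Racah Σ t=2..2: t=2:+1/69120 = 1/69120
⇒ 3j(5 3 6; -3 3 0)² = 4/429, sgn +1
4πI² = N·(3j₀)²·(3jₘ)² = 196/1287
I = -1·√(0.152292/4π) = -0.11008644

-0.110086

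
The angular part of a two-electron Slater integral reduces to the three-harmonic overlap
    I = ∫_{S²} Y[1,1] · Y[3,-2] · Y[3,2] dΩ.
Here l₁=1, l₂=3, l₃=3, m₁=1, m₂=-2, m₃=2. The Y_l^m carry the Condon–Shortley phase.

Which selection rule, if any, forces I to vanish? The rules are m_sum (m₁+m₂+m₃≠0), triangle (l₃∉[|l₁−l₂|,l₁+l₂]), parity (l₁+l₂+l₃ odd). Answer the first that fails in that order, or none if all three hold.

azimuthal sum: 1 − 2 + 2 = 1  ✗
2 ≤ 3 ≤ 4 (triangle on l)
L = 1 + 3 + 3 = 7 (odd)

m_sum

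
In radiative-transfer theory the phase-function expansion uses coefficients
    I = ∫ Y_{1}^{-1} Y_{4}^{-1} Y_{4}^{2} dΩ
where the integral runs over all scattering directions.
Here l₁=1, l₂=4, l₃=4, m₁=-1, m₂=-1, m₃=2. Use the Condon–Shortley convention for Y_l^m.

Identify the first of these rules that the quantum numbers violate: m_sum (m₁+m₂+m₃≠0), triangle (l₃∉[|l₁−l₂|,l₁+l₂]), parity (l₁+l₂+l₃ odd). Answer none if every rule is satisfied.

Σmᵢ = 0  ✓
l₃∈[|l₁−l₂|,l₁+l₂]=[3,5], have l₃=4  ✓
Σlᵢ = 9 ⇒ odd  ✗

parity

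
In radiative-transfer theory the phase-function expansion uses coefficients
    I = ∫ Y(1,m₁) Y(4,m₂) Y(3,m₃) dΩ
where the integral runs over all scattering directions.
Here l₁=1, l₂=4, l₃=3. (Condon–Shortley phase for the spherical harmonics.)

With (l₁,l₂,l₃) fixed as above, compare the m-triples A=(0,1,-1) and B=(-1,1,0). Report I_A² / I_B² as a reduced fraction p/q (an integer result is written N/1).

3/2

Same 1,4,3: normalisation and zero-m 3j drop out of the ratio.
A: Δ: 2! 0! 6! / 9! → 1/252; sum: t=1:−1/48 = -1/48; 3j²(1 4 3; 0 1 -1) = Δ·Π!·Σ² = 5/84  (sign -1)
B: Δ: 2! 0! 6! / 9! → 1/252; sum: t=2:+1/72 = 1/72; 3j²(1 4 3; -1 1 0) = Δ·Π!·Σ² = 5/126  (sign -1)
I_A²/I_B² = (5/84)/(5/126) = 3/2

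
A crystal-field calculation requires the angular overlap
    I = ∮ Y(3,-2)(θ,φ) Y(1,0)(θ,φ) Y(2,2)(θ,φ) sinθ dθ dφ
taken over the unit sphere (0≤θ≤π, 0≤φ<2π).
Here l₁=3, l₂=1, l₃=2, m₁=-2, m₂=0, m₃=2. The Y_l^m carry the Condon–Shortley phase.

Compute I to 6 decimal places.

Rules hold: Σm=0, L=6 even, 2≤2≤4.
N = 7·3·5 = 105
Δ = 2!·4!·0!/7! = 1/105
Racah Σ t=1..1: t=1:−1/4 = -1/4
⇒ 3j(3 1 2; 0 0 0)² = 3/35, sgn -1
Racah Σ t=1..1: t=1:−1/24 = -1/24
⇒ 3j(3 1 2; -2 0 2)² = 1/21, sgn -1
4πI² = N·(3j₀)²·(3jₘ)² = 3/7
I = +1·√(0.428571/4π) = 0.18467439

0.184674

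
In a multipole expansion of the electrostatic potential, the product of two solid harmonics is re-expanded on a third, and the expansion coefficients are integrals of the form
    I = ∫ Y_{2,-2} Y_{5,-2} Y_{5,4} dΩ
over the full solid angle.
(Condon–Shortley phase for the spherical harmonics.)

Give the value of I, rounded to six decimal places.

-0.137240

Rules hold: Σm=0, L=12 even, 3≤5≤7.
N = 5·11·11 = 605
Δ = 2!·2!·8!/13! = 1/38610
Racah Σ t=0..2: t=0:+1/2880 t=1:−1/576 t=2:+1/2880 = -1/960
⇒ 3j(2 5 5; 0 0 0)² = 10/429, sgn +1
Racah Σ t=2..2: t=2:+1/20160 = 1/20160
⇒ 3j(2 5 5; -2 -2 4)² = 12/715, sgn -1
4πI² = N·(3j₀)²·(3jₘ)² = 40/169
I = -1·√(0.236686/4π) = -0.13724032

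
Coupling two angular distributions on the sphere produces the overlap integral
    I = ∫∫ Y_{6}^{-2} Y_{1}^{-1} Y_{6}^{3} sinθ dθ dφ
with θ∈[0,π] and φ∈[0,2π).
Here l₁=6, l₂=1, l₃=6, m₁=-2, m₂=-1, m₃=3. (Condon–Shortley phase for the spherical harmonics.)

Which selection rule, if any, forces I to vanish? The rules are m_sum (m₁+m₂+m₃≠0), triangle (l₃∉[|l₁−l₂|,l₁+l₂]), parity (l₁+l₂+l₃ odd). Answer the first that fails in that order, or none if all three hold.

Σmᵢ = 0  ✓
l₃∈[|l₁−l₂|,l₁+l₂]=[5,7], have l₃=6  ✓
Σlᵢ = 13 ⇒ odd  ✗

parity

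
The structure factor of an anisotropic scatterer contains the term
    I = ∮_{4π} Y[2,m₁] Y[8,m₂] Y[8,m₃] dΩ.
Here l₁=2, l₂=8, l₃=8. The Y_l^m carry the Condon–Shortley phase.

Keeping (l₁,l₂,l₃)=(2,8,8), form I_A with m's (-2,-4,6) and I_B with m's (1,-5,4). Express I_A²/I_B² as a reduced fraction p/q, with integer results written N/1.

14/27

Same 2,8,8: normalisation and zero-m 3j drop out of the ratio.
A: Δ: 2! 2! 14! / 19! → 1/348840; sum: t=2:+1/3832012800 = 1/3832012800; 3j²(2 8 8; -2 -4 6) = Δ·Π!·Σ² = 91/9690  (sign +1)
B: Δ: 2! 2! 14! / 19! → 1/348840; sum: t=0:+1/479001600 t=1:−1/1916006400 = 1/638668800; 3j²(2 8 8; 1 -5 4) = Δ·Π!·Σ² = 117/6460  (sign +1)
I_A²/I_B² = (91/9690)/(117/6460) = 14/27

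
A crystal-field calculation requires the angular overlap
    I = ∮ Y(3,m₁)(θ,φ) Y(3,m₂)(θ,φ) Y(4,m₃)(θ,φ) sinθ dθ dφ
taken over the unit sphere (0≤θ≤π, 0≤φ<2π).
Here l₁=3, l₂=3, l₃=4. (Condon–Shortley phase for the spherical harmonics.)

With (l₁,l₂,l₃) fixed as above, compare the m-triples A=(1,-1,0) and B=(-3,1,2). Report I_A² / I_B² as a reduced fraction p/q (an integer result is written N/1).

Same 3,3,4: normalisation and zero-m 3j drop out of the ratio.
A: Δ: 2! 4! 4! / 11! → 1/34650; sum: t=0:+1/32 t=1:−1/36 t=2:+1/1152 = 5/1152; 3j²(3 3 4; 1 -1 0) = Δ·Π!·Σ² = 1/1386  (sign +1)
B: Δ: 2! 4! 4! / 11! → 1/34650; sum: t=2:+1/192 = 1/192; 3j²(3 3 4; -3 1 2) = Δ·Π!·Σ² = 3/77  (sign +1)
I_A²/I_B² = (1/1386)/(3/77) = 1/54

1/54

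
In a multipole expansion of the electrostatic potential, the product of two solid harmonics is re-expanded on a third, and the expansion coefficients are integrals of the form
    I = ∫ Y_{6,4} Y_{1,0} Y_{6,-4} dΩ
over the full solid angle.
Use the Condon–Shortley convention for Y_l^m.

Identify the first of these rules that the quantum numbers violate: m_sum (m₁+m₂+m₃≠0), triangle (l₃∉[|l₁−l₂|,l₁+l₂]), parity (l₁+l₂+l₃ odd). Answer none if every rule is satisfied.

parity

m₁+m₂+m₃ = 4 + 0 − 4 = 0  ✓
triangle: |6−1|=5 ≤ l₃=6 ≤ 6+1=7  ✓
parity: l₁+l₂+l₃ = 13 is odd  ✗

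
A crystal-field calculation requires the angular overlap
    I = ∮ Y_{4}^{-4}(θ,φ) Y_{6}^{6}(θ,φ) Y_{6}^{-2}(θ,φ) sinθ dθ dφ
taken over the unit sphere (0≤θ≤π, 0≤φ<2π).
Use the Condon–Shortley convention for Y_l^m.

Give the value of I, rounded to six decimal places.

Checks pass: Σm=0; 16 even; l₃=6∈[2,10].
(2·4+1)(2·6+1)(2·6+1) = 1521
Δ: 4! 4! 8! / 17! → 1/15315300
sum: t=0:+1/829440 t=1:−1/25920 t=2:+1/9216 t=3:−1/25920 t=4:+1/829440 = 7/207360
3j²(4 6 6; 0 0 0) = Δ·Π!·Σ² = 28/2431  (sign +1)
sum: t=4:+1/23224320 = 1/23224320
3j²(4 6 6; -4 6 -2) = Δ·Π!·Σ² = 1/442  (sign +1)
combine: 4πI² = 1521·28/2431·1/442 = 126/3179
take √, sign +1: I = 0.05616103

0.056161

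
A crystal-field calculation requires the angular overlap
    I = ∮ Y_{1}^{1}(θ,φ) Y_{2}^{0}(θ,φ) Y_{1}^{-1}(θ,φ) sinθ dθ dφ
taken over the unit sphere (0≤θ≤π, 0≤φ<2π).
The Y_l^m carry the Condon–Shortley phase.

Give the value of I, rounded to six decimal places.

m-sum 0 ✓  L=4 even ✓  1≤1≤3 ✓
Π(2lᵢ+1) = 3×5×3 = 45
triangle coeff Δ(1,2,1) = 1/30
Σ_t [1,1]: t=1:−1/1 = -1/1
(3j)²=2/15 [(1 2 1; 0 0 0)], sign=+1
Σ_t [0,0]: t=0:+1/4 = 1/4
(3j)²=1/30 [(1 2 1; 1 0 -1)], sign=+1
⇒ 4πI² = 1/5
I = (+1)√(1/5/(4π)) = 0.12615663

0.126157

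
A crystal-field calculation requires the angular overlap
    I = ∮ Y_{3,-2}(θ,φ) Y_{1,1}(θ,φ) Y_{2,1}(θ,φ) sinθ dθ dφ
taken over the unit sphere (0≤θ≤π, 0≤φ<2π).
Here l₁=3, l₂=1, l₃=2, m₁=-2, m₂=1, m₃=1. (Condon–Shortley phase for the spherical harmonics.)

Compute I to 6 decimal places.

0.261169

Checks pass: Σm=0; 6 even; l₃=2∈[2,4].
(2·3+1)(2·1+1)(2·2+1) = 105
Δ: 2! 4! 0! / 7! → 1/105
sum: t=1:−1/4 = -1/4
3j²(3 1 2; 0 0 0) = Δ·Π!·Σ² = 3/35  (sign -1)
sum: t=2:+1/12 = 1/12
3j²(3 1 2; -2 1 1) = Δ·Π!·Σ² = 2/21  (sign -1)
combine: 4πI² = 105·3/35·2/21 = 6/7
take √, sign +1: I = 0.26116903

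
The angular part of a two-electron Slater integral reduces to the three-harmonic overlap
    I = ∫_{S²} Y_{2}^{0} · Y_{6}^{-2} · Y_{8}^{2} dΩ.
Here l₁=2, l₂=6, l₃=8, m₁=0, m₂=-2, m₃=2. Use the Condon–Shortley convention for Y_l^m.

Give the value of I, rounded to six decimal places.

Rules hold: Σm=0, L=16 even, 4≤8≤8.
N = 5·13·17 = 1105
Δ = 0!·4!·12!/17! = 1/30940
Racah Σ t=0..0: t=0:+1/2073600 = 1/2073600
⇒ 3j(2 6 8; 0 0 0)² = 28/1105, sgn +1
Racah Σ t=0..0: t=0:+1/3870720 = 1/3870720
⇒ 3j(2 6 8; 0 -2 2)² = 135/6188, sgn +1
4πI² = N·(3j₀)²·(3jₘ)² = 135/221
I = +1·√(0.61086/4π) = 0.22047828

0.220478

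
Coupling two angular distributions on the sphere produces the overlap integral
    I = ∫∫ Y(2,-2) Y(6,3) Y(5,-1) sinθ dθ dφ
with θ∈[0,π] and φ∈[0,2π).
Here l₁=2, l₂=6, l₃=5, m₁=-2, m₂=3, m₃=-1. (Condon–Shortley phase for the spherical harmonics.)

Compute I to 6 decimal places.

0.000000

L=13 odd ⇒ parity kills the (l;000) factor ⇒ I = 0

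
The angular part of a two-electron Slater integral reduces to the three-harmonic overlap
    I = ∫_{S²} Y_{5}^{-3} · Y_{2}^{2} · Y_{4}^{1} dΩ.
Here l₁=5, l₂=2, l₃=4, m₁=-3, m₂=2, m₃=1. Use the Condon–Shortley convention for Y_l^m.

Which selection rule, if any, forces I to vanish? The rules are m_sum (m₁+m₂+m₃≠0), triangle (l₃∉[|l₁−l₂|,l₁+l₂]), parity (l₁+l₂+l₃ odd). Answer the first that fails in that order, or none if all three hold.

parity

m₁+m₂+m₃ = -3 + 2 + 1 = 0  ✓
triangle: |5−2|=3 ≤ l₃=4 ≤ 5+2=7  ✓
parity: l₁+l₂+l₃ = 11 is odd  ✗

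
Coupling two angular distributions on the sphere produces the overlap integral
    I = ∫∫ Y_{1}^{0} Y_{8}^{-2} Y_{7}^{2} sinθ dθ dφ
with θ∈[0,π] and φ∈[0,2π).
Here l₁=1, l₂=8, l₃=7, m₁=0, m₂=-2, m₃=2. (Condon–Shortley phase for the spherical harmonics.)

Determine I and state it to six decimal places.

0.237007

Checks pass: Σm=0; 16 even; l₃=7∈[7,9].
(2·1+1)(2·8+1)(2·7+1) = 765
Δ: 2! 0! 14! / 17! → 1/2040
sum: t=1:−1/25401600 = -1/25401600
3j²(1 8 7; 0 0 0) = Δ·Π!·Σ² = 8/255  (sign +1)
sum: t=1:−1/43545600 = -1/43545600
3j²(1 8 7; 0 -2 2) = Δ·Π!·Σ² = 1/34  (sign +1)
combine: 4πI² = 765·8/255·1/34 = 12/17
take √, sign +1: I = 0.23700703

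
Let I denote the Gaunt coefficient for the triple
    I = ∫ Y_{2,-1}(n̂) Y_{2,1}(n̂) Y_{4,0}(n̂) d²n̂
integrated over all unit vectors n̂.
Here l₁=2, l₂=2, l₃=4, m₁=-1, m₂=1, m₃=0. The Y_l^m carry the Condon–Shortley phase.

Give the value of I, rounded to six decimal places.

Rules hold: Σm=0, L=8 even, 0≤4≤4.
N = 5·5·9 = 225
Δ = 0!·4!·4!/9! = 1/630
Racah Σ t=0..0: t=0:+1/16 = 1/16
⇒ 3j(2 2 4; 0 0 0)² = 2/35, sgn +1
Racah Σ t=0..0: t=0:+1/36 = 1/36
⇒ 3j(2 2 4; -1 1 0)² = 8/315, sgn +1
4πI² = N·(3j₀)²·(3jₘ)² = 16/49
I = +1·√(0.326531/4π) = 0.16119702

0.161197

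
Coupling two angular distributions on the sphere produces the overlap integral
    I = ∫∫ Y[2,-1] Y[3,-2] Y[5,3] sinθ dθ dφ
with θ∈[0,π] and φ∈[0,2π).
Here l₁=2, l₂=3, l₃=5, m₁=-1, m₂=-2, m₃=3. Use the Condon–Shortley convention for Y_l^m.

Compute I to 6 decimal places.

-0.253584

m-sum 0 ✓  L=10 even ✓  1≤5≤5 ✓
Π(2lᵢ+1) = 5×7×11 = 385
triangle coeff Δ(2,3,5) = 1/2310
Σ_t [0,0]: t=0:+1/144 = 1/144
(3j)²=10/231 [(2 3 5; 0 0 0)], sign=-1
Σ_t [0,0]: t=0:+1/720 = 1/720
(3j)²=8/165 [(2 3 5; -1 -2 3)], sign=+1
⇒ 4πI² = 80/99
I = (-1)√(80/99/(4π)) = -0.25358436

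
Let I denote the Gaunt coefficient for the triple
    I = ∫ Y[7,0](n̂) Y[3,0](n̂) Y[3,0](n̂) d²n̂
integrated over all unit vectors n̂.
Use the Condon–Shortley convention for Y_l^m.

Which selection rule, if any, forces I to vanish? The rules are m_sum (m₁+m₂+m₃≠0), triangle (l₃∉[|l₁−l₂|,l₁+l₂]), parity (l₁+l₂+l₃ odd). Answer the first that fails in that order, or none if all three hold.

azimuthal sum: 0 + 0 + 0 = 0  ✓
4 ≤ 3 ≤ 10 (triangle on l)  ✗
L = 7 + 3 + 3 = 13 (odd)

triangle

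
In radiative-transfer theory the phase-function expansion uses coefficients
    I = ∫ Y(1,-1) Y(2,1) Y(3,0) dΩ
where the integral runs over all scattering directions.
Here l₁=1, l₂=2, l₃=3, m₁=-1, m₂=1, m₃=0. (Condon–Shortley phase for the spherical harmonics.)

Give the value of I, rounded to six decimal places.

0.143048

Rules hold: Σm=0, L=6 even, 1≤3≤3.
N = 3·5·7 = 105
Δ = 0!·2!·4!/7! = 1/105
Racah Σ t=0..0: t=0:+1/4 = 1/4
⇒ 3j(1 2 3; 0 0 0)² = 3/35, sgn -1
Racah Σ t=0..0: t=0:+1/12 = 1/12
⇒ 3j(1 2 3; -1 1 0)² = 1/35, sgn -1
4πI² = N·(3j₀)²·(3jₘ)² = 9/35
I = +1·√(0.257143/4π) = 0.14304817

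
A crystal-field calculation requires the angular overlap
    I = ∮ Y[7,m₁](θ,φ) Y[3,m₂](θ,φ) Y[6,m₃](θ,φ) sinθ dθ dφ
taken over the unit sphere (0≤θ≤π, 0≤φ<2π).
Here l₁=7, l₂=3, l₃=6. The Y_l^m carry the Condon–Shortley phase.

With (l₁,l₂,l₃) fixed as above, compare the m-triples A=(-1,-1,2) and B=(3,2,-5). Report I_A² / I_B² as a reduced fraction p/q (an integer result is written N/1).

Shared (l₁,l₂,l₃)=(7,3,6): N and (l;000)² cancel in I_A²/I_B².
A: Δ = 4!·10!·2!/17! = 1/2042040; Racah Σ t=0..2: t=0:+1/3870720 t=1:−1/181440 t=2:+1/138240 = 23/11612160; ⇒ 3j(7 3 6; -1 -1 2)² = 529/204204, sgn +1
B: Δ = 4!·10!·2!/17! = 1/2042040; Racah Σ t=3..4: t=3:−1/4354560 t=4:+1/87091200 = -19/87091200; ⇒ 3j(7 3 6; 3 2 -5)² = 361/37128, sgn +1
I_A²/I_B² = (529/204204)/(361/37128) = 1058/3971

1058/3971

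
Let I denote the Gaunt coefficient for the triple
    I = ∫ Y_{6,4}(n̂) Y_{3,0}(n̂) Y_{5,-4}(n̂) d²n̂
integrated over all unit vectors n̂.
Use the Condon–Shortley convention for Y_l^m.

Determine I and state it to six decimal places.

m-sum 0 ✓  L=14 even ✓  3≤5≤9 ✓
Π(2lᵢ+1) = 13×7×11 = 1001
triangle coeff Δ(6,3,5) = 1/675675
Σ_t [1,3]: t=1:−1/8640 t=2:+1/2304 t=3:−1/8640 = 7/34560
(3j)²=7/429 [(6 3 5; 0 0 0)], sign=-1
Σ_t [1,2]: t=1:−1/60480 t=2:+1/161280 = -1/96768
(3j)²=15/1001 [(6 3 5; 4 0 -4)], sign=+1
⇒ 4πI² = 35/143
I = (-1)√(35/143/(4π)) = -0.13956004

-0.139560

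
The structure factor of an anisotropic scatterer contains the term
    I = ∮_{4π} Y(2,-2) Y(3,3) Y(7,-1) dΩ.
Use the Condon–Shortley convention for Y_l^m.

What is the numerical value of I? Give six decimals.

0.000000

triangle: need 1≤l₃≤5, have 7; I=0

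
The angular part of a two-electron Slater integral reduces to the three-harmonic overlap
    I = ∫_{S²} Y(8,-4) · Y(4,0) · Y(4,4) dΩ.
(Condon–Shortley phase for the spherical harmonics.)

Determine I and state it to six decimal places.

Rules hold: Σm=0, L=16 even, 4≤4≤12.
N = 17·9·9 = 1377
Δ = 8!·8!·0!/17! = 1/218790
Racah Σ t=4..4: t=4:+1/331776 = 1/331776
⇒ 3j(8 4 4; 0 0 0)² = 490/21879, sgn +1
Racah Σ t=4..4: t=4:+1/23224320 = 1/23224320
⇒ 3j(8 4 4; -4 0 4)² = 1/442, sgn +1
4πI² = N·(3j₀)²·(3jₘ)² = 2205/31603
I = +1·√(0.0697719/4π) = 0.07451354

0.074514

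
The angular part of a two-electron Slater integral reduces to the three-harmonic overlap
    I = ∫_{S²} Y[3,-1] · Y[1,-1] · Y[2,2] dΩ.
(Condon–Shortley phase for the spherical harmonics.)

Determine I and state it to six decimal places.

m-sum 0 ✓  L=6 even ✓  2≤2≤4 ✓
Π(2lᵢ+1) = 7×3×5 = 105
triangle coeff Δ(3,1,2) = 1/105
Σ_t [1,1]: t=1:−1/4 = -1/4
(3j)²=3/35 [(3 1 2; 0 0 0)], sign=-1
Σ_t [0,0]: t=0:+1/48 = 1/48
(3j)²=1/105 [(3 1 2; -1 -1 2)], sign=+1
⇒ 4πI² = 3/35
I = (-1)√(3/35/(4π)) = -0.08258890

-0.082589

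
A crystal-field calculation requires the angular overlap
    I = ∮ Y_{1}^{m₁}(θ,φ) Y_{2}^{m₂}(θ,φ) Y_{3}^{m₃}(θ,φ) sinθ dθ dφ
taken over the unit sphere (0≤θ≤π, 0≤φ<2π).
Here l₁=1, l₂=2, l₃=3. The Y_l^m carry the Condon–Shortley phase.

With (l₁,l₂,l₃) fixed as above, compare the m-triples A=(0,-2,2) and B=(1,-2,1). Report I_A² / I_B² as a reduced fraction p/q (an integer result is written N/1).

Same 1,2,3: normalisation and zero-m 3j drop out of the ratio.
A: Δ: 0! 2! 4! / 7! → 1/105; sum: t=0:+1/24 = 1/24; 3j²(1 2 3; 0 -2 2) = Δ·Π!·Σ² = 1/21  (sign -1)
B: Δ: 0! 2! 4! / 7! → 1/105; sum: t=0:+1/48 = 1/48; 3j²(1 2 3; 1 -2 1) = Δ·Π!·Σ² = 1/105  (sign +1)
I_A²/I_B² = (1/21)/(1/105) = 5/1

5/1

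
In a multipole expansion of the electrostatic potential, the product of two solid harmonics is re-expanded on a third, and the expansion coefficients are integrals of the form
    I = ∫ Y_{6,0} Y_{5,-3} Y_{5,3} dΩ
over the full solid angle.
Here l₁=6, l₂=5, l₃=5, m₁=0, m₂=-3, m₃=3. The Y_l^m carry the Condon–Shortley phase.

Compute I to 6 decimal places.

0.088978

Rules hold: Σm=0, L=16 even, 1≤5≤11.
N = 13·11·11 = 1573
Δ = 6!·6!·4!/17! = 1/28588560
Racah Σ t=1..5: t=1:−1/345600 t=2:+1/13824 t=3:−1/5184 t=4:+1/13824 t=5:−1/345600 = -7/129600
⇒ 3j(6 5 5; 0 0 0)² = 80/7293, sgn +1
Racah Σ t=0..2: t=0:+1/2073600 t=1:−1/86400 t=2:+1/55296 = 29/4147200
⇒ 3j(6 5 5; 0 -3 3)² = 841/145860, sgn +1
4πI² = N·(3j₀)²·(3jₘ)² = 3364/33813
I = +1·√(0.0994884/4π) = 0.08897771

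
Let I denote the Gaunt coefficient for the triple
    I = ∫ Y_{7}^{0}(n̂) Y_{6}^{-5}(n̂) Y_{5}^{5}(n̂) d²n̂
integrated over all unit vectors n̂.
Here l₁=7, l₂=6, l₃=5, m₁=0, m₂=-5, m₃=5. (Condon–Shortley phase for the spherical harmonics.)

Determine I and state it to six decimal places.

0.065670

Rules hold: Σm=0, L=18 even, 1≤5≤13.
N = 15·13·11 = 2145
Δ = 8!·6!·4!/19! = 1/174594420
Racah Σ t=2..6: t=2:+1/4147200 t=3:−1/207360 t=4:+1/82944 t=5:−1/207360 t=6:+1/4147200 = 1/345600
⇒ 3j(7 6 5; 0 0 0)² = 420/46189, sgn -1
Racah Σ t=1..1: t=1:−1/87091200 = -1/87091200
⇒ 3j(7 6 5; 0 -5 5)² = 35/12597, sgn -1
4πI² = N·(3j₀)²·(3jₘ)² = 73500/1356277
I = +1·√(0.0541925/4π) = 0.06566963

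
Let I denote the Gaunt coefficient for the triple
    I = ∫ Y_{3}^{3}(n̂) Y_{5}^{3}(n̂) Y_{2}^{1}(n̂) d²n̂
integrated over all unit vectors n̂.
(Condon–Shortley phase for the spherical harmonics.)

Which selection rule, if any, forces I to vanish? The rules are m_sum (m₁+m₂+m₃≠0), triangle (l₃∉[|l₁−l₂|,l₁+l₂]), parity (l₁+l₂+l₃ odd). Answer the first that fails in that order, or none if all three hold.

m₁+m₂+m₃ = 3 + 3 + 1 = 7  ✗
triangle: |3−5|=2 ≤ l₃=2 ≤ 3+5=8
parity: l₁+l₂+l₃ = 10 is even

m_sum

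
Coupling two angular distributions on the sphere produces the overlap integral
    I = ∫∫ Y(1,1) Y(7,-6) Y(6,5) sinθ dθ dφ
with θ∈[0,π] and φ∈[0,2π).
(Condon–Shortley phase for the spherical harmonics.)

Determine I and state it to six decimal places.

0.309019

Rules hold: Σm=0, L=14 even, 6≤6≤8.
N = 3·15·13 = 585
Δ = 2!·0!·12!/15! = 1/1365
Racah Σ t=1..1: t=1:−1/518400 = -1/518400
⇒ 3j(1 7 6; 0 0 0)² = 7/195, sgn -1
Racah Σ t=0..0: t=0:+1/79833600 = 1/79833600
⇒ 3j(1 7 6; 1 -6 5)² = 2/35, sgn -1
4πI² = N·(3j₀)²·(3jₘ)² = 6/5
I = +1·√(1.2/4π) = 0.30901936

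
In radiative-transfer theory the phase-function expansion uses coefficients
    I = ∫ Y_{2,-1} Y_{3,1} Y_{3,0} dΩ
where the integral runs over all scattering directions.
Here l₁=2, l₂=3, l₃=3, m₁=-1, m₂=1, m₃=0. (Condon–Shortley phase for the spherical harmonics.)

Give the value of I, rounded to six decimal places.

-0.059471

Rules hold: Σm=0, L=8 even, 1≤3≤5.
N = 5·7·7 = 245
Δ = 2!·2!·4!/9! = 1/3780
Racah Σ t=0..2: t=0:+1/24 t=1:−1/4 t=2:+1/24 = -1/6
⇒ 3j(2 3 3; 0 0 0)² = 4/105, sgn +1
Racah Σ t=1..2: t=1:−1/12 t=2:+1/8 = 1/24
⇒ 3j(2 3 3; -1 1 0)² = 1/210, sgn -1
4πI² = N·(3j₀)²·(3jₘ)² = 2/45
I = -1·√(0.0444444/4π) = -0.05947080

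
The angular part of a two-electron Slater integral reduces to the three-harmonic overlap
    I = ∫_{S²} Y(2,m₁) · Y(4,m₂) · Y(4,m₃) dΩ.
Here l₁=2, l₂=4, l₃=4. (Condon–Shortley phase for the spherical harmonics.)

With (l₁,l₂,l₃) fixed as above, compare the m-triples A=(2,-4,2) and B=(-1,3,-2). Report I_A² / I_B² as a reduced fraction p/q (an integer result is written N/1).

8/25

l's match ⇒ only the (l;m) 3-j factors differ between A and B.
A: triangle coeff Δ(2,4,4) = 1/13860; Σ_t [0,0]: t=0:+1/2880 = 1/2880; (3j)²=2/165 [(2 4 4; 2 -4 2)], sign=+1
B: triangle coeff Δ(2,4,4) = 1/13860; Σ_t [1,2]: t=1:−1/1440 t=2:+1/240 = 1/288; (3j)²=5/132 [(2 4 4; -1 3 -2)], sign=+1
I_A²/I_B² = (2/165)/(5/132) = 8/25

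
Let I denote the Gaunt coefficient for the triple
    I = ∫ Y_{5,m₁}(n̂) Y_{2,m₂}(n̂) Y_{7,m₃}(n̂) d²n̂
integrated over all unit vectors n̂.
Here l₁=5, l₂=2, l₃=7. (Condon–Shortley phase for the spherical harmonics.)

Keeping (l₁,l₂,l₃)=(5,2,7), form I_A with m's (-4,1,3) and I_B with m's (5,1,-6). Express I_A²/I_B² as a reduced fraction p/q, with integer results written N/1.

Same 5,2,7: normalisation and zero-m 3j drop out of the ratio.
A: Δ: 0! 10! 4! / 15! → 1/15015; sum: t=0:+1/2177280 = 1/2177280; 3j²(5 2 7; -4 1 3) = Δ·Π!·Σ² = 8/3003  (sign +1)
B: Δ: 0! 10! 4! / 15! → 1/15015; sum: t=0:+1/21772800 = 1/21772800; 3j²(5 2 7; 5 1 -6) = Δ·Π!·Σ² = 2/105  (sign -1)
I_A²/I_B² = (8/3003)/(2/105) = 20/143

20/143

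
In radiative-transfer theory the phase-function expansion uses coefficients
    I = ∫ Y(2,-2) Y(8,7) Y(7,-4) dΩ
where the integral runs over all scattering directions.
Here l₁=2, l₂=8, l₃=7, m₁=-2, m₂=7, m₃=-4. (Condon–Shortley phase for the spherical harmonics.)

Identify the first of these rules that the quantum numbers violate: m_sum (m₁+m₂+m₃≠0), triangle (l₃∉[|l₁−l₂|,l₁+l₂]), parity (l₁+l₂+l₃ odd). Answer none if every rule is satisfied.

m_sum

m₁+m₂+m₃ = -2 + 7 − 4 = 1  ✗
triangle: |2−8|=6 ≤ l₃=7 ≤ 2+8=10
parity: l₁+l₂+l₃ = 17 is odd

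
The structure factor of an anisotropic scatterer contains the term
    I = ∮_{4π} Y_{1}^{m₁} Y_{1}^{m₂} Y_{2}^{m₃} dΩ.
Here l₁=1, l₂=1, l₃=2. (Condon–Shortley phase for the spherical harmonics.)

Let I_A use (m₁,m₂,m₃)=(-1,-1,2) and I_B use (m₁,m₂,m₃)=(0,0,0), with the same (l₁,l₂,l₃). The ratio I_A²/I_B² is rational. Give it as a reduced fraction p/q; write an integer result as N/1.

Shared (l₁,l₂,l₃)=(1,1,2): N and (l;000)² cancel in I_A²/I_B².
A: Δ = 0!·2!·2!/5! = 1/30; Racah Σ t=0..0: t=0:+1/4 = 1/4; ⇒ 3j(1 1 2; -1 -1 2)² = 1/5, sgn +1
B: Δ = 0!·2!·2!/5! = 1/30; Racah Σ t=0..0: t=0:+1/1 = 1/1; ⇒ 3j(1 1 2; 0 0 0)² = 2/15, sgn +1
I_A²/I_B² = (1/5)/(2/15) = 3/2

3/2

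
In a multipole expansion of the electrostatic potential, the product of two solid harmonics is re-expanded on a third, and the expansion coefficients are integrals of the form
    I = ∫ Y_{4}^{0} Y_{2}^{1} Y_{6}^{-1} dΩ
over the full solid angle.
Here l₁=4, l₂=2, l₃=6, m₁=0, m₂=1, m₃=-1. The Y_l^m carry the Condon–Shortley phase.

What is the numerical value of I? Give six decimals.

Checks pass: Σm=0; 12 even; l₃=6∈[2,6].
(2·4+1)(2·2+1)(2·6+1) = 585
Δ: 0! 8! 4! / 13! → 1/6435
sum: t=0:+1/2304 = 1/2304
3j²(4 2 6; 0 0 0) = Δ·Π!·Σ² = 5/143  (sign +1)
sum: t=0:+1/3456 = 1/3456
3j²(4 2 6; 0 1 -1) = Δ·Π!·Σ² = 35/1287  (sign -1)
combine: 4πI² = 585·5/143·35/1287 = 875/1573
take √, sign -1: I = -0.21039467

-0.210395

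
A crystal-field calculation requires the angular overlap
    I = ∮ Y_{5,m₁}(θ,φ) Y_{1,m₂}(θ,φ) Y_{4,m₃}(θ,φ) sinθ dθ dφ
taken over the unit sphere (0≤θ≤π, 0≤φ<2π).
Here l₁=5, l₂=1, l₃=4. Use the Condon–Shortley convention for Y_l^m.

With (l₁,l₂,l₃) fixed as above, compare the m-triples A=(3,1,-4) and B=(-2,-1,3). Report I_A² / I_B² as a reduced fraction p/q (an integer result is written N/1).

1/3

Shared (l₁,l₂,l₃)=(5,1,4): N and (l;000)² cancel in I_A²/I_B².
A: Δ = 2!·8!·0!/11! = 1/495; Racah Σ t=2..2: t=2:+1/80640 = 1/80640; ⇒ 3j(5 1 4; 3 1 -4)² = 1/495, sgn +1
B: Δ = 2!·8!·0!/11! = 1/495; Racah Σ t=0..0: t=0:+1/10080 = 1/10080; ⇒ 3j(5 1 4; -2 -1 3)² = 1/165, sgn -1
I_A²/I_B² = (1/495)/(1/165) = 1/3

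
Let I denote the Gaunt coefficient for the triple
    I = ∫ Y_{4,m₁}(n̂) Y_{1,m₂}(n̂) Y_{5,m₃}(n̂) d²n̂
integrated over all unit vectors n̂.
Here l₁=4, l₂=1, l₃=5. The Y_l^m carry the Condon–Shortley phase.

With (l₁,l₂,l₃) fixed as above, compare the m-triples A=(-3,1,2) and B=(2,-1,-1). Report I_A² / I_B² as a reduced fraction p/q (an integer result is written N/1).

1/2

l's match ⇒ only the (l;m) 3-j factors differ between A and B.
A: triangle coeff Δ(4,1,5) = 1/495; Σ_t [0,0]: t=0:+1/10080 = 1/10080; (3j)²=1/165 [(4 1 5; -3 1 2)], sign=-1
B: triangle coeff Δ(4,1,5) = 1/495; Σ_t [0,0]: t=0:+1/2880 = 1/2880; (3j)²=2/165 [(4 1 5; 2 -1 -1)], sign=+1
I_A²/I_B² = (1/165)/(2/165) = 1/2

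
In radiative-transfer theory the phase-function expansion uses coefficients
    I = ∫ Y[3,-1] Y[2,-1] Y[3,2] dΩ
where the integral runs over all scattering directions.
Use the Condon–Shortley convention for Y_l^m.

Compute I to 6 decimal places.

0.162868

m-sum 0 ✓  L=8 even ✓  1≤3≤5 ✓
Π(2lᵢ+1) = 7×5×7 = 245
triangle coeff Δ(3,2,3) = 1/3780
Σ_t [0,2]: t=0:+1/24 t=1:−1/4 t=2:+1/24 = -1/6
(3j)²=4/105 [(3 2 3; 0 0 0)], sign=+1
Σ_t [0,1]: t=0:+1/48 t=1:−1/12 = -1/16
(3j)²=1/28 [(3 2 3; -1 -1 2)], sign=+1
⇒ 4πI² = 1/3
I = (+1)√(1/3/(4π)) = 0.16286750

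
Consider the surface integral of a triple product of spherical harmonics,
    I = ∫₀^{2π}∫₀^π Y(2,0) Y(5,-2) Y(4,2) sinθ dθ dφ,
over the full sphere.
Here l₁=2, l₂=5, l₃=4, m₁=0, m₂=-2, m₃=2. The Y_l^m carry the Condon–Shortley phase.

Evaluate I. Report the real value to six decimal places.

Σlᵢ=11 odd — θ-integrand is odd under cosθ→−cosθ; I=0

0.000000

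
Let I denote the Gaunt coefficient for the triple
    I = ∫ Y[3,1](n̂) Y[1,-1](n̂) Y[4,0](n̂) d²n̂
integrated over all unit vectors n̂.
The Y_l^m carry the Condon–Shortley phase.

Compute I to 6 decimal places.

Checks pass: Σm=0; 8 even; l₃=4∈[2,4].
(2·3+1)(2·1+1)(2·4+1) = 189
Δ: 0! 6! 2! / 9! → 1/252
sum: t=0:+1/36 = 1/36
3j²(3 1 4; 0 0 0) = Δ·Π!·Σ² = 4/63  (sign +1)
sum: t=0:+1/96 = 1/96
3j²(3 1 4; 1 -1 0) = Δ·Π!·Σ² = 1/42  (sign +1)
combine: 4πI² = 189·4/63·1/42 = 2/7
take √, sign +1: I = 0.15078601

0.150786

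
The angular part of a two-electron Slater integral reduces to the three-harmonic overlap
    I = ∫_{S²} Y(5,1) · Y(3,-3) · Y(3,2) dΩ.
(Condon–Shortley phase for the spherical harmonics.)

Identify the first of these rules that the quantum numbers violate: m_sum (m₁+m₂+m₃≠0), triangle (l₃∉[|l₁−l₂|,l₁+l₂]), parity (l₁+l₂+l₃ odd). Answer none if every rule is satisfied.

parity

Σmᵢ = 0  ✓
l₃∈[|l₁−l₂|,l₁+l₂]=[2,8], have l₃=3  ✓
Σlᵢ = 11 ⇒ odd  ✗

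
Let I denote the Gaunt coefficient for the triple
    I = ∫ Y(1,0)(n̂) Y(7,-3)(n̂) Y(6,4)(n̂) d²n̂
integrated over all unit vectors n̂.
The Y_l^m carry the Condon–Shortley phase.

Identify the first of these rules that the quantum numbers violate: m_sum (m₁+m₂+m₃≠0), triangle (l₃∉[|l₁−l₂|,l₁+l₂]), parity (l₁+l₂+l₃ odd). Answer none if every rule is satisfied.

m₁+m₂+m₃ = 0 − 3 + 4 = 1  ✗
triangle: |1−7|=6 ≤ l₃=6 ≤ 1+7=8
parity: l₁+l₂+l₃ = 14 is even

m_sum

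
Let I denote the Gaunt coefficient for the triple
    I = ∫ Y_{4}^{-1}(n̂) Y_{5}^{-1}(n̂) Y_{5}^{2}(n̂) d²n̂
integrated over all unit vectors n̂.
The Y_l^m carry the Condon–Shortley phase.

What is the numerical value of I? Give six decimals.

0.128377

Rules hold: Σm=0, L=14 even, 1≤5≤9.
N = 9·11·11 = 1089
Δ = 4!·4!·6!/15! = 1/3153150
Racah Σ t=0..4: t=0:+1/69120 t=1:−1/1728 t=2:+1/576 t=3:−1/1728 t=4:+1/69120 = 7/11520
⇒ 3j(4 5 5; 0 0 0)² = 2/143, sgn -1
Racah Σ t=1..4: t=1:−1/5184 t=2:+1/1152 t=3:−1/2880 t=4:+1/103680 = 7/20736
⇒ 3j(4 5 5; -1 -1 2)² = 35/2574, sgn -1
4πI² = N·(3j₀)²·(3jₘ)² = 35/169
I = +1·√(0.207101/4π) = 0.12837656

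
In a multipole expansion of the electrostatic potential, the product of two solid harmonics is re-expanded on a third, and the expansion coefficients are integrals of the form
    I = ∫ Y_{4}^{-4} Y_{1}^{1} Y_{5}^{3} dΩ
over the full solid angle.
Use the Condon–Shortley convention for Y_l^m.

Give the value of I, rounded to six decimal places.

-0.049106

m-sum 0 ✓  L=10 even ✓  3≤5≤5 ✓
Π(2lᵢ+1) = 9×3×11 = 297
triangle coeff Δ(4,1,5) = 1/495
Σ_t [0,0]: t=0:+1/576 = 1/576
(3j)²=5/99 [(4 1 5; 0 0 0)], sign=-1
Σ_t [0,0]: t=0:+1/80640 = 1/80640
(3j)²=1/495 [(4 1 5; -4 1 3)], sign=+1
⇒ 4πI² = 1/33
I = (-1)√(1/33/(4π)) = -0.04910640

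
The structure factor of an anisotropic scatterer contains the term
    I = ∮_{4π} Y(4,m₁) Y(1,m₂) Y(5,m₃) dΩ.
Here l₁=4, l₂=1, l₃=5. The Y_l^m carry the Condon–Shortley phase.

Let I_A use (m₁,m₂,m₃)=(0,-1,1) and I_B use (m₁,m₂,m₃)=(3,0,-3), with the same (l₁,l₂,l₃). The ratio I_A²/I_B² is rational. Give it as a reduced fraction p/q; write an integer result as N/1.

15/16

l's match ⇒ only the (l;m) 3-j factors differ between A and B.
A: triangle coeff Δ(4,1,5) = 1/495; Σ_t [0,0]: t=0:+1/1152 = 1/1152; (3j)²=1/33 [(4 1 5; 0 -1 1)], sign=+1
B: triangle coeff Δ(4,1,5) = 1/495; Σ_t [0,0]: t=0:+1/5040 = 1/5040; (3j)²=16/495 [(4 1 5; 3 0 -3)], sign=+1
I_A²/I_B² = (1/33)/(16/495) = 15/16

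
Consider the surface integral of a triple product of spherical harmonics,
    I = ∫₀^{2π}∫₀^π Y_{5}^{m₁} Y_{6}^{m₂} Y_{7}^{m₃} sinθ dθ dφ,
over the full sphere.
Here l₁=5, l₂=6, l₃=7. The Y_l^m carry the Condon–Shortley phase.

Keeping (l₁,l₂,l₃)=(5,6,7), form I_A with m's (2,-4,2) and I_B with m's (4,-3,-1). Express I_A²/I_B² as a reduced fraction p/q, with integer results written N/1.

4205/37632

l's match ⇒ only the (l;m) 3-j factors differ between A and B.
A: triangle coeff Δ(5,6,7) = 1/174594420; Σ_t [0,2]: t=0:+1/1244160 t=1:−1/1451520 t=2:+1/19353600 = 29/174182400; (3j)²=841/554268 [(5 6 7; 2 -4 2)], sign=-1
B: triangle coeff Δ(5,6,7) = 1/174594420; Σ_t [0,1]: t=0:+1/2073600 t=1:−1/6220800 = 1/3110400; (3j)²=3136/230945 [(5 6 7; 4 -3 -1)], sign=+1
I_A²/I_B² = (841/554268)/(3136/230945) = 4205/37632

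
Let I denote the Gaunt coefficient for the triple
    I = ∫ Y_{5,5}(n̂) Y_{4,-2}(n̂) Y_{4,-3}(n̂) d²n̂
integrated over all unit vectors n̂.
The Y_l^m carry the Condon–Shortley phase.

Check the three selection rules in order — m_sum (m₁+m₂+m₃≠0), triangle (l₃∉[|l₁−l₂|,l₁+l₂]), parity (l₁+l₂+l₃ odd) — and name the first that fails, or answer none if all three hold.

Σmᵢ = 0  ✓
l₃∈[|l₁−l₂|,l₁+l₂]=[1,9], have l₃=4  ✓
Σlᵢ = 13 ⇒ odd  ✗

parity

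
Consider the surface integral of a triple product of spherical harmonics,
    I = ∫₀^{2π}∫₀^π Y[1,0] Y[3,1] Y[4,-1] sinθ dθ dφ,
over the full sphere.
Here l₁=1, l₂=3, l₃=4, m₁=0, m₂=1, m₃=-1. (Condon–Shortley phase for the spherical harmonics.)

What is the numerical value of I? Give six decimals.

Checks pass: Σm=0; 8 even; l₃=4∈[2,4].
(2·1+1)(2·3+1)(2·4+1) = 189
Δ: 0! 2! 6! / 9! → 1/252
sum: t=0:+1/36 = 1/36
3j²(1 3 4; 0 0 0) = Δ·Π!·Σ² = 4/63  (sign +1)
sum: t=0:+1/48 = 1/48
3j²(1 3 4; 0 1 -1) = Δ·Π!·Σ² = 5/84  (sign -1)
combine: 4πI² = 189·4/63·5/84 = 5/7
take √, sign -1: I = -0.23841361

-0.238414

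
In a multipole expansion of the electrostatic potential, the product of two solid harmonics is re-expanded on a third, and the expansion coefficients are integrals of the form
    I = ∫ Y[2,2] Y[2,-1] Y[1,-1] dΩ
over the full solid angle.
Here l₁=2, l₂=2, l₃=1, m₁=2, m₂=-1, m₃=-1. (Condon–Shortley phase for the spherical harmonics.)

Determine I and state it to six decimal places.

0.000000

Σlᵢ=5 odd — θ-integrand is odd under cosθ→−cosθ; I=0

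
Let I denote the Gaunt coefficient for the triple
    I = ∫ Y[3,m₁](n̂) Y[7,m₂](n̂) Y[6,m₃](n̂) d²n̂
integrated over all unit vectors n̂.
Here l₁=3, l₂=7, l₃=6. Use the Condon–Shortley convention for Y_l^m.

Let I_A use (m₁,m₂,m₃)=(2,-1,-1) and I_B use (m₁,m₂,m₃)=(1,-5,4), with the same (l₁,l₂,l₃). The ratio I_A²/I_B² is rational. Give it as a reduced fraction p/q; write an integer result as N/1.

Same 3,7,6: normalisation and zero-m 3j drop out of the ratio.
A: Δ: 4! 2! 10! / 17! → 1/2042040; sum: t=0:+1/414720 t=1:−1/172800 = -7/2073600; 3j²(3 7 6; 2 -1 -1) = Δ·Π!·Σ² = 343/29172  (sign +1)
B: Δ: 4! 2! 10! / 17! → 1/2042040; sum: t=0:+1/3870720 t=1:−1/2177280 t=2:+1/29030400 = -29/174182400; 3j²(3 7 6; 1 -5 4) = Δ·Π!·Σ² = 841/185640  (sign -1)
I_A²/I_B² = (343/29172)/(841/185640) = 24010/9251

24010/9251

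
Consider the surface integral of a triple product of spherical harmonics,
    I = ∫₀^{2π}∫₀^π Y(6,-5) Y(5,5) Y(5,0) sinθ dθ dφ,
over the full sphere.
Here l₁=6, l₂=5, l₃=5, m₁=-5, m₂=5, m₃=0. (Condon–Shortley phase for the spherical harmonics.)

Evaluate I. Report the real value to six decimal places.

Rules hold: Σm=0, L=16 even, 1≤5≤11.
N = 13·11·11 = 1573
Δ = 6!·6!·4!/17! = 1/28588560
Racah Σ t=1..5: t=1:−1/345600 t=2:+1/13824 t=3:−1/5184 t=4:+1/13824 t=5:−1/345600 = -7/129600
⇒ 3j(6 5 5; 0 0 0)² = 80/7293, sgn +1
Racah Σ t=6..6: t=6:+1/2073600 = 1/2073600
⇒ 3j(6 5 5; -5 5 0)² = 15/884, sgn -1
4πI² = N·(3j₀)²·(3jₘ)² = 1100/3757
I = -1·√(0.292787/4π) = -0.15264086

-0.152641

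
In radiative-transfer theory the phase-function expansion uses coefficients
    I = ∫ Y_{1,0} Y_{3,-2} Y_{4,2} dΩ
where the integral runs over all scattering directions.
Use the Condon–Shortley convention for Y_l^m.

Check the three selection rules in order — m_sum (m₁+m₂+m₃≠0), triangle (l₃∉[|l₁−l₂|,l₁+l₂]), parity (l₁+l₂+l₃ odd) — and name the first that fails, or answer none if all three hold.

none

azimuthal sum: 0 − 2 + 2 = 0  ✓
2 ≤ 4 ≤ 4 (triangle on l)  ✓
L = 1 + 3 + 4 = 8 (even)  ✓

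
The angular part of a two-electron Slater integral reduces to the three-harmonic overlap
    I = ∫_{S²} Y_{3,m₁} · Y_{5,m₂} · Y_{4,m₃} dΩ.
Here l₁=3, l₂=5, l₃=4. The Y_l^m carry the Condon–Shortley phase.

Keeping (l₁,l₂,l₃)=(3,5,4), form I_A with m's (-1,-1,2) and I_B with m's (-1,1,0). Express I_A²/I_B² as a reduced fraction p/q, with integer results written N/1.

l's match ⇒ only the (l;m) 3-j factors differ between A and B.
A: triangle coeff Δ(3,5,4) = 1/180180; Σ_t [2,4]: t=2:+1/384 t=3:−1/720 t=4:+1/34560 = 43/34560; (3j)²=1849/180180 [(3 5 4; -1 -1 2)], sign=+1
B: triangle coeff Δ(3,5,4) = 1/180180; Σ_t [2,4]: t=2:+1/384 t=3:−1/216 t=4:+1/2304 = -11/6912; (3j)²=11/1638 [(3 5 4; -1 1 0)], sign=-1
I_A²/I_B² = (1849/180180)/(11/1638) = 1849/1210

1849/1210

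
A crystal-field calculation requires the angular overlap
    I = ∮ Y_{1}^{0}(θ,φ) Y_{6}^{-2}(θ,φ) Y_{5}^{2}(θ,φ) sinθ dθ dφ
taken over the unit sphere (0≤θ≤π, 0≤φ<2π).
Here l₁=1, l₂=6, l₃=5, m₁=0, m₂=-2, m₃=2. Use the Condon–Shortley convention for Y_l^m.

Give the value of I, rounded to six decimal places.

0.231133

Rules hold: Σm=0, L=12 even, 5≤5≤7.
N = 3·13·11 = 429
Δ = 2!·0!·10!/13! = 1/858
Racah Σ t=1..1: t=1:−1/14400 = -1/14400
⇒ 3j(1 6 5; 0 0 0)² = 6/143, sgn +1
Racah Σ t=1..1: t=1:−1/30240 = -1/30240
⇒ 3j(1 6 5; 0 -2 2)² = 16/429, sgn +1
4πI² = N·(3j₀)²·(3jₘ)² = 96/143
I = +1·√(0.671329/4π) = 0.23113338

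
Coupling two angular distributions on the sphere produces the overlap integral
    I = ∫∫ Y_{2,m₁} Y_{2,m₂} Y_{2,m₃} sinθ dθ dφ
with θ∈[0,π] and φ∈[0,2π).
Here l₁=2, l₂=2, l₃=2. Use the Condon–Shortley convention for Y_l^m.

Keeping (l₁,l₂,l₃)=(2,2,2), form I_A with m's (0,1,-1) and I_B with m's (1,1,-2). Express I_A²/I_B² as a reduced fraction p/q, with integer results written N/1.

1/6

l's match ⇒ only the (l;m) 3-j factors differ between A and B.
A: triangle coeff Δ(2,2,2) = 1/630; Σ_t [1,2]: t=1:−1/2 t=2:+1/4 = -1/4; (3j)²=1/70 [(2 2 2; 0 1 -1)], sign=+1
B: triangle coeff Δ(2,2,2) = 1/630; Σ_t [1,1]: t=1:−1/4 = -1/4; (3j)²=3/35 [(2 2 2; 1 1 -2)], sign=-1
I_A²/I_B² = (1/70)/(3/35) = 1/6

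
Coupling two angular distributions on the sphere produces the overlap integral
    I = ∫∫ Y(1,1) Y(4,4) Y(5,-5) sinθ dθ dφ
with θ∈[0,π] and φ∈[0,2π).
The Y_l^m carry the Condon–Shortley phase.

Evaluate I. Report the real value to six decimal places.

Checks pass: Σm=0; 10 even; l₃=5∈[3,5].
(2·1+1)(2·4+1)(2·5+1) = 297
Δ: 0! 2! 8! / 11! → 1/495
sum: t=0:+1/576 = 1/576
3j²(1 4 5; 0 0 0) = Δ·Π!·Σ² = 5/99  (sign -1)
sum: t=0:+1/80640 = 1/80640
3j²(1 4 5; 1 4 -5) = Δ·Π!·Σ² = 1/11  (sign +1)
combine: 4πI² = 297·5/99·1/11 = 15/11
take √, sign -1: I = -0.32941575

-0.329416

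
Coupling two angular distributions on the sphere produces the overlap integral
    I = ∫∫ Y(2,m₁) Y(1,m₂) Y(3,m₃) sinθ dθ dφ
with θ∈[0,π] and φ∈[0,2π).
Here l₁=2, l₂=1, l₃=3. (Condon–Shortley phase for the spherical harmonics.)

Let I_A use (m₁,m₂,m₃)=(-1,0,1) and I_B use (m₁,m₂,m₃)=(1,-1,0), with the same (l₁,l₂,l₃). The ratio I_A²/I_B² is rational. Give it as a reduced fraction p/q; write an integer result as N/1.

8/3

l's match ⇒ only the (l;m) 3-j factors differ between A and B.
A: triangle coeff Δ(2,1,3) = 1/105; Σ_t [0,0]: t=0:+1/6 = 1/6; (3j)²=8/105 [(2 1 3; -1 0 1)], sign=+1
B: triangle coeff Δ(2,1,3) = 1/105; Σ_t [0,0]: t=0:+1/12 = 1/12; (3j)²=1/35 [(2 1 3; 1 -1 0)], sign=-1
I_A²/I_B² = (8/105)/(1/35) = 8/3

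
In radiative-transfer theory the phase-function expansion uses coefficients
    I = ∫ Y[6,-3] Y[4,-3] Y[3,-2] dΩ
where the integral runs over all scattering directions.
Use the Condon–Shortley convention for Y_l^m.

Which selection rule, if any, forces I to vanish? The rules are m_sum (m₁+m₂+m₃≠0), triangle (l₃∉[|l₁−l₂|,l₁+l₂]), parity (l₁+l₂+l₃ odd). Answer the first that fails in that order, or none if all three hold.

m₁+m₂+m₃ = -3 − 3 − 2 = -8  ✗
triangle: |6−4|=2 ≤ l₃=3 ≤ 6+4=10
parity: l₁+l₂+l₃ = 13 is odd

m_sum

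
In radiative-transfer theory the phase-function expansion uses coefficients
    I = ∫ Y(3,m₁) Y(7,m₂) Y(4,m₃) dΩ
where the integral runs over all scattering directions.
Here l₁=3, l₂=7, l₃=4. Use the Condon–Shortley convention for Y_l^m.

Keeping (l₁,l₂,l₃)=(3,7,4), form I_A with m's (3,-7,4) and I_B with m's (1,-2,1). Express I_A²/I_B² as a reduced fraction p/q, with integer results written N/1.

143/60

Shared (l₁,l₂,l₃)=(3,7,4): N and (l;000)² cancel in I_A²/I_B².
A: Δ = 6!·0!·8!/15! = 1/45045; Racah Σ t=0..0: t=0:+1/29030400 = 1/29030400; ⇒ 3j(3 7 4; 3 -7 4)² = 1/15, sgn +1
B: Δ = 6!·0!·8!/15! = 1/45045; Racah Σ t=2..2: t=2:+1/34560 = 1/34560; ⇒ 3j(3 7 4; 1 -2 1)² = 4/143, sgn -1
I_A²/I_B² = (1/15)/(4/143) = 143/60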